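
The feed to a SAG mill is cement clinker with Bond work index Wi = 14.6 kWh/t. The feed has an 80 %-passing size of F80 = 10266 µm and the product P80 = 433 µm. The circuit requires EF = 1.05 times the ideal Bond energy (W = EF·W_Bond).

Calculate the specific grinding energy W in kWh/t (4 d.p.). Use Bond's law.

W = 5.8541 kWh/t

W = 10 Wi (P80^-0.5 − F80^-0.5)
1/√433 = 0.048057;  1/√10266 = 0.009870
W = 10·14.6·(0.048057 − 0.009870) = 5.5754 kWh/t
Apply correction: 5.5754 × 1.05 = 5.8541 kWh/t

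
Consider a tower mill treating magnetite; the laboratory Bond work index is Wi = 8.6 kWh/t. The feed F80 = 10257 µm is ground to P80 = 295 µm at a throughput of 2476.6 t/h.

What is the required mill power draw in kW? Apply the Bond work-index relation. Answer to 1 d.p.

P = 10297.6 kW

W = 10·Wi·[P80^(−½) − F80^(−½)]
W = 10·8.6·(1/√295 − 1/√10257) = 10·8.6·(0.048348) = 4.1580 kWh/t
P_mill = W·ṁ = 4.1580·2476.6 = 10297.6 kW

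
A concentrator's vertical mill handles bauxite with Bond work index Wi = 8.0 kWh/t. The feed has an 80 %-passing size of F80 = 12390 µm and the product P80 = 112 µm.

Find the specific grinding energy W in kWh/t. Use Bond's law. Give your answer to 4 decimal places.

W = 6.8406 kWh/t

W = 10·Wi·(P80^(-½) − F80^(-½))
1/√112 = 0.094491;  1/√12390 = 0.008984
W = 10·8.0·(0.094491 − 0.008984) = 6.8406 kWh/t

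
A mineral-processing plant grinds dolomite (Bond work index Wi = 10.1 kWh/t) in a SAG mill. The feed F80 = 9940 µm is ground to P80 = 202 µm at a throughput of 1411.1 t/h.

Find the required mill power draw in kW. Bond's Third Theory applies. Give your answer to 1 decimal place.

P = 8598.2 kW

W = 10 Wi (1/√P80 − 1/√F80)  [Bond]
W = 10·10.1·(1/√202 − 1/√9940) = 10·10.1·(0.060330) = 6.0933 kWh/t
Power = W × throughput = 6.0933 kWh/t × 1411.1 t/h = 8598.2 kW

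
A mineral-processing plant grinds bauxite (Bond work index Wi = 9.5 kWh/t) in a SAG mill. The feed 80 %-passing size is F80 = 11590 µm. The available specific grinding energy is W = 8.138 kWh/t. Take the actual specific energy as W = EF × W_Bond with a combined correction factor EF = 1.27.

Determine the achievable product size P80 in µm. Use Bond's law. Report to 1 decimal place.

Bond:  W = 10 Wi (1/√P − 1/√F)
W_Bond = W / EF = 8.138 / 1.27 = 6.4079 kWh/t
P80^-0.5 = F80^-0.5 + W_Bond/(10 Wi)
  = 6.4079/(10·9.5) + 1/√11590 = 0.067451 + 0.009289 = 0.076740
P80 = (1/0.076740)² = 13.0310² = 169.81 µm

P80 = 169.8 µm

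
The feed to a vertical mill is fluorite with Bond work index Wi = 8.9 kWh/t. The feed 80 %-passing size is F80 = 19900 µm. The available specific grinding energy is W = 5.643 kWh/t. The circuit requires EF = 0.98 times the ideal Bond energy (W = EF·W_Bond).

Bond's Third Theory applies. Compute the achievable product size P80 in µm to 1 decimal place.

W = 10·Wi·(P80^(-½) − F80^(-½))
W_Bond = W / EF = 5.643 / 0.98 = 5.7582 kWh/t
⇒ 1/√P80 = W_Bond/(10·Wi) + 1/√F80
  = 5.7582/(10·8.9) + 1/√19900 = 0.064698 + 0.007089 = 0.071787
P80 = (1/0.071787)² = 13.9300² = 194.05 µm

P80 = 194.0 µm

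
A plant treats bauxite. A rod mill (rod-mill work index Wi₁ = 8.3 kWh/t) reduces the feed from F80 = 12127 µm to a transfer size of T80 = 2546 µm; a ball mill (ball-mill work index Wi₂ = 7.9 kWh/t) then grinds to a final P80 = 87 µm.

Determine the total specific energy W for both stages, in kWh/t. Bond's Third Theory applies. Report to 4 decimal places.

W = 10·Wi·(P80^(-½) − F80^(-½))
Stage 1 (12127→2546 µm, Wi₁=8.3): W₁ = 10·8.3·(0.019819 − 0.009081) = 0.8912 kWh/t
Stage 2 (2546→87 µm, Wi₂=7.9): W₂ = 10·7.9·(0.107211 − 0.019819) = 6.9040 kWh/t
W = W₁ + W₂ = 0.8912 + 6.9040 = 7.7953 kWh/t

W = 7.7953 kWh/t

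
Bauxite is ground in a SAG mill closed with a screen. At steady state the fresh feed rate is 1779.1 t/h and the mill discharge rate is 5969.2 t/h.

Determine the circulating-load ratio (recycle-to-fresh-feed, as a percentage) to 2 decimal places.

Discharge = new feed + return, hence
R = M − F = 5969.2 − 1779.1 = 4190.1 t/h
CL = 100·R/F = 100·4190.1/1779.1 = 235.52 %

CL = 235.52 %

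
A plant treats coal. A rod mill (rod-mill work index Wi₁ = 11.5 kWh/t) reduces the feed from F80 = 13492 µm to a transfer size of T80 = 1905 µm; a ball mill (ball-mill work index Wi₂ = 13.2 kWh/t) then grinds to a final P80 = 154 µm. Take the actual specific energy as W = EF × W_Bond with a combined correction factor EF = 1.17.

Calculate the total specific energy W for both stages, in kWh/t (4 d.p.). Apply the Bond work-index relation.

Bond:  W = 10 Wi (1/√P − 1/√F)
Stage 1 (13492→1905 µm, Wi₁=11.5): W₁ = 10·11.5·(0.022911 − 0.008609) = 1.6448 kWh/t
Stage 2 (1905→154 µm, Wi₂=13.2): W₂ = 10·13.2·(0.080582 − 0.022911) = 7.6126 kWh/t
W = W₁ + W₂ = 1.6448 + 7.6126 = 9.2573 kWh/t
W_actual = 1.17 × 9.2573 = 10.8311 kWh/t

W = 10.8311 kWh/t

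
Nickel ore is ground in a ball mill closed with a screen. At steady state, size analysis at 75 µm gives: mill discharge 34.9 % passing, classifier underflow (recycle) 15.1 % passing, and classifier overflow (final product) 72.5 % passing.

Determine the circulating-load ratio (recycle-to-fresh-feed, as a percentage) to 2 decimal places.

CL = 189.90 %

Balance %-passing 75 µm (r = R/F):
(1+r)·d = r·u + o ⇒ r = (o−d)/(d−u)
r = (72.5 − 34.9)/(34.9 − 15.1) = 37.6/19.8 = 1.8990
CL = 100·r = 189.90 %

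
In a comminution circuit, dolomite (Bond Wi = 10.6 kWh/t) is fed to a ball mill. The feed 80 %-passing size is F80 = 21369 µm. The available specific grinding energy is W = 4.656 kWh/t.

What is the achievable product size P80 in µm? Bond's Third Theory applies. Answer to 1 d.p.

W = 10 Wi (1/√P80 − 1/√F80)  [Bond]
⇒ 1/√P80 = W/(10 Wi) + 1/√F80
  = 4.6560/(10·10.6) + 1/√21369 = 0.043925 + 0.006841 = 0.050765
P80 = (1/0.050765)² = 19.6985² = 388.03 µm

P80 = 388.0 µm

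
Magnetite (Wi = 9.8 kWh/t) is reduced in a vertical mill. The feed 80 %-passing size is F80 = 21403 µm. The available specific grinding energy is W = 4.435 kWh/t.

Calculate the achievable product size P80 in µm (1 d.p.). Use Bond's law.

P80 = 368.5 µm

W = 10 Wi / √P80 − 10 Wi / √F80
1/√P80 = 1/√F80 + W/(10·Wi)
  = 4.4350/(10·9.8) + 1/√21403 = 0.045255 + 0.006835 = 0.052090
P80 = (1/0.052090)² = 19.1974² = 368.54 µm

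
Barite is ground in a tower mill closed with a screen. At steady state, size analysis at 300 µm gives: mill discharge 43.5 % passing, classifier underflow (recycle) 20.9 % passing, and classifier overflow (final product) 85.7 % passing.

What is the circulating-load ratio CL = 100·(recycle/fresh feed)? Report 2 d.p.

CL = 186.73 %

Balance %-passing 300 µm (r = R/F):
(1+r)d = ru + o → r = (o−d)/(d−u)
r = (85.7 − 43.5)/(43.5 − 20.9) = 42.2/22.6 = 1.8673
CL = 100·r = 186.73 %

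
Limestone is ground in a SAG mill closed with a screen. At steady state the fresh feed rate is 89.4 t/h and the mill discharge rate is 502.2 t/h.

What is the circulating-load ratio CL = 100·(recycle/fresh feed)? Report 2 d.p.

CL = 461.74 %

Mill node: discharge = fresh + recycle.
R = M − F = 502.2 − 89.4 = 412.8 t/h
CL = 100·R/F = 100·412.8/89.4 = 461.74 %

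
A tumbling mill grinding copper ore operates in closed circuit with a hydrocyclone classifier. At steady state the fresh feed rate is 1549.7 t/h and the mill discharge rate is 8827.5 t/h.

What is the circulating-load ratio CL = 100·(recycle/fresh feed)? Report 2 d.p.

CL = 469.63 %

M = F + R at steady state, so:
R = M − F = 8827.5 − 1549.7 = 7277.8 t/h
CL = 100·R/F = 100·7277.8/1549.7 = 469.63 %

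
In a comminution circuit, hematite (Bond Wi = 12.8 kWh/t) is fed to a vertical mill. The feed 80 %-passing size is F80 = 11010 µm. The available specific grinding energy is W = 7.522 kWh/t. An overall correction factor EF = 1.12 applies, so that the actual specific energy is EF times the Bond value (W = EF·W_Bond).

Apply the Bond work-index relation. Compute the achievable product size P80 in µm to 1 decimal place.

W = 10 Wi (P80^-0.5 − F80^-0.5)
W_Bond = W / EF = 7.522 / 1.12 = 6.7161 kWh/t
P80^(−½) = W_Bond/(10 Wi) + F80^(−½)
  = 6.7161/(10·12.8) + 1/√11010 = 0.052469 + 0.009530 = 0.062000
P80 = (1/0.062000)² = 16.1291² = 260.15 µm

P80 = 260.1 µm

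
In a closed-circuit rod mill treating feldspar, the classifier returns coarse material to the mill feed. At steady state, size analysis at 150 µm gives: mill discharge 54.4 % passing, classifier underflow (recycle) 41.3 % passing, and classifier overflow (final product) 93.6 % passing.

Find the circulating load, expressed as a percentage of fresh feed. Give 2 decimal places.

CL = 299.24 %

Mass balance on the −150 µm fraction:
(1+r)d = ru + o → r = (o−d)/(d−u)
r = (93.6 − 54.4)/(54.4 − 41.3) = 39.2/13.1 = 2.9924
CL = 100·r = 299.24 %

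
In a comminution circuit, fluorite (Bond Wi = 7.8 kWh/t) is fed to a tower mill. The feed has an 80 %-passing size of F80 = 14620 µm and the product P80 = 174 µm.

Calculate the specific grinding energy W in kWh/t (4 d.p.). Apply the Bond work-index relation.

W = 5.2681 kWh/t

W = 10 Wi (1/√P80 − 1/√F80)  [Bond]
1/√174 = 0.075810;  1/√14620 = 0.008270
W = 10·7.8·(0.075810 − 0.008270) = 5.2681 kWh/t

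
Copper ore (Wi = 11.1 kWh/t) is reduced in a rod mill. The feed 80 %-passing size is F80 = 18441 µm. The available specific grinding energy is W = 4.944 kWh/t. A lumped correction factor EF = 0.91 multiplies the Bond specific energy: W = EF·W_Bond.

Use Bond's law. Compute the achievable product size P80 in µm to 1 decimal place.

W = 10 Wi (1/√P80 − 1/√F80)  [Bond]
W_Bond = W / EF = 4.944 / 0.91 = 5.4330 kWh/t
P80^(−½) = W_Bond/(10 Wi) + F80^(−½)
  = 5.4330/(10·11.1) + 1/√18441 = 0.048946 + 0.007364 = 0.056310
P80 = (1/0.056310)² = 17.7590² = 315.38 µm

P80 = 315.4 µm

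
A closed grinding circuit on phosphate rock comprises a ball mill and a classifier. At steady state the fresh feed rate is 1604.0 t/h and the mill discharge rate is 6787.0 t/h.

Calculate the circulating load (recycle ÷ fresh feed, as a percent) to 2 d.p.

Discharge = new feed + return, hence
R = M − F = 6787.0 − 1604.0 = 5183.0 t/h
CL = 100·R/F = 100·5183.0/1604.0 = 323.13 %

CL = 323.13 %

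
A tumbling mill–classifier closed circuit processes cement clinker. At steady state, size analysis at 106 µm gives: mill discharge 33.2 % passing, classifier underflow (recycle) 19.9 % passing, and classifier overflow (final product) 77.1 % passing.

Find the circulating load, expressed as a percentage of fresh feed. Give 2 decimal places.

Classifier node, passing 106 µm:
d + r·d = r·u + o → r(d−u) = o−d
r = (77.1 − 33.2)/(33.2 − 19.9) = 43.9/13.3 = 3.3008
CL = 100·r = 330.08 %

CL = 330.08 %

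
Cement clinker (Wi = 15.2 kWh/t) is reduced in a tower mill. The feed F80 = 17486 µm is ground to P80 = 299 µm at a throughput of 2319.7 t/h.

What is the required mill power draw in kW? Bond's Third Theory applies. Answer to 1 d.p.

W = 10 Wi (1/√P80 − 1/√F80)  [Bond]
W = 10·15.2·(1/√299 − 1/√17486) = 10·15.2·(0.050269) = 7.6409 kWh/t
P_mill = W·ṁ = 7.6409·2319.7 = 17724.6 kW

P = 17724.6 kW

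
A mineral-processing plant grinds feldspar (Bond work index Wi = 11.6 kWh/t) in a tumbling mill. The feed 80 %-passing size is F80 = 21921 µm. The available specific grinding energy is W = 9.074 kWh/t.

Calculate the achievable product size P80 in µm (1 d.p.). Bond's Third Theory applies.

W = 10 Wi / √P80 − 10 Wi / √F80
⇒ 1/√P80 = W/(10·Wi) + 1/√F80
  = 9.0740/(10·11.6) + 1/√21921 = 0.078224 + 0.006754 = 0.084978
P80 = (1/0.084978)² = 11.7677² = 138.48 µm

P80 = 138.5 µm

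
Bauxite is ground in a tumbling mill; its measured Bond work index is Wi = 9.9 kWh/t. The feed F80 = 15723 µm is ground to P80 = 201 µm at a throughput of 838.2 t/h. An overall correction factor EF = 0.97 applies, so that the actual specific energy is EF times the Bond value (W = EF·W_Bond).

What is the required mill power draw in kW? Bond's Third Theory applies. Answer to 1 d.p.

Bond:  W = 10 Wi (1/√P − 1/√F)
W = 10·9.9·(1/√201 − 1/√15723) = 10·9.9·(0.062560) = 6.1934 kWh/t
Corrected W = EF·W_Bond = 0.97·6.1934 = 6.0076 kWh/t
P_mill = W·ṁ = 6.0076·838.2 = 5035.6 kW

P = 5035.6 kW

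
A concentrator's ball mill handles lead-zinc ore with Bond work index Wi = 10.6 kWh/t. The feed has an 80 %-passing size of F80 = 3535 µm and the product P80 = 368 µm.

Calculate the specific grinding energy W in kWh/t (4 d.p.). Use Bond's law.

W = 10 Wi (P80^-0.5 − F80^-0.5)
1/√368 = 0.052129;  1/√3535 = 0.016819
W = 10·10.6·(0.052129 − 0.016819) = 3.7428 kWh/t

W = 3.7428 kWh/t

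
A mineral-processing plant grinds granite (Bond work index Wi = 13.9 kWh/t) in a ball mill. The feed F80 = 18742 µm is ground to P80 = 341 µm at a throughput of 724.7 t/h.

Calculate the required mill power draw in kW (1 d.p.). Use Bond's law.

P = 4719.2 kW

Bond: W = 10·Wi·(1/√P80 − 1/√F80)
W = 10·13.9·(1/√341 − 1/√18742) = 10·13.9·(0.046849) = 6.5119 kWh/t
P = W·T = 6.5119·724.7 = 4719.2 kW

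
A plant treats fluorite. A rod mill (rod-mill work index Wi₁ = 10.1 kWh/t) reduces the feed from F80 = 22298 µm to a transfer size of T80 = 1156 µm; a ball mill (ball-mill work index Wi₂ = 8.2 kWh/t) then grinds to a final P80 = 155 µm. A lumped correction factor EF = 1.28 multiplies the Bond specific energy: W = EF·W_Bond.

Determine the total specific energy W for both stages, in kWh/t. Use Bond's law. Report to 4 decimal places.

W = 10·Wi·[P80^(−½) − F80^(−½)]
Stage 1 (22298→1156 µm, Wi₁=10.1): W₁ = 10·10.1·(0.029412 − 0.006697) = 2.2942 kWh/t
Stage 2 (1156→155 µm, Wi₂=8.2): W₂ = 10·8.2·(0.080322 − 0.029412) = 4.1746 kWh/t
W = W₁ + W₂ = 2.2942 + 4.1746 = 6.4688 kWh/t
Corrected W = EF·W_Bond = 1.28·6.4688 = 8.2801 kWh/t

W = 8.2801 kWh/t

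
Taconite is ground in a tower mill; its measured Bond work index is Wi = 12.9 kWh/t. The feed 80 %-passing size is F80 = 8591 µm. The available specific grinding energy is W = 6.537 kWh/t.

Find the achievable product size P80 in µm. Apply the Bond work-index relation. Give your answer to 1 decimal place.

W = 10 Wi (1/√P80 − 1/√F80)  [Bond]
1/√P80 = 1/√F80 + W/(10·Wi)
  = 6.5370/(10·12.9) + 1/√8591 = 0.050674 + 0.010789 = 0.061463
P80 = (1/0.061463)² = 16.2699² = 264.71 µm

P80 = 264.7 µm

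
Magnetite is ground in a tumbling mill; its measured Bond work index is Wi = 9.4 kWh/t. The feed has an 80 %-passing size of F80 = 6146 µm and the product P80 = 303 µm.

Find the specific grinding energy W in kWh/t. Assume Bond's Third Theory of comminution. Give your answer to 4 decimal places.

W = 4.2011 kWh/t

W = 10·Wi·[P80^(−½) − F80^(−½)]
1/√303 = 0.057448;  1/√6146 = 0.012756
W = 10·9.4·(0.057448 − 0.012756) = 4.2011 kWh/t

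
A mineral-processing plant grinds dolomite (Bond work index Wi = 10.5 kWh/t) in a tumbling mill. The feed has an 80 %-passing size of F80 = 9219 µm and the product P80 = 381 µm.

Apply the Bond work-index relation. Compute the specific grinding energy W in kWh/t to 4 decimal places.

Bond:  W = 10 Wi (1/√P − 1/√F)
1/√381 = 0.051232;  1/√9219 = 0.010415
W = 10·10.5·(0.051232 − 0.010415) = 4.2857 kWh/t

W = 4.2857 kWh/t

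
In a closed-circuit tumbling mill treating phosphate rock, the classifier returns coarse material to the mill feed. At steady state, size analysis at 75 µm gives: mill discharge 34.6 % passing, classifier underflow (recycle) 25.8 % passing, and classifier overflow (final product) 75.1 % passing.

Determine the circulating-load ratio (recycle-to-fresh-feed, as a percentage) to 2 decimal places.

Let r = R/F. Size balance at 75 µm:
r = (o − d)/(d − u)
r = (75.1 − 34.6)/(34.6 − 25.8) = 40.5/8.8 = 4.6023
CL = 100·r = 460.23 %

CL = 460.23 %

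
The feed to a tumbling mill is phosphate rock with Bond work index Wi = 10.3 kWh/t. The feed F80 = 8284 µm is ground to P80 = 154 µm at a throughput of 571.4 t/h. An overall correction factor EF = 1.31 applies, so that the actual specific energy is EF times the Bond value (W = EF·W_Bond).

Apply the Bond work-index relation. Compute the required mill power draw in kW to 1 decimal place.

P = 5365.7 kW

Bond:  W = 10 Wi (1/√P − 1/√F)
W = 10·10.3·(1/√154 − 1/√8284) = 10·10.3·(0.069595) = 7.1683 kWh/t
Corrected W = EF·W_Bond = 1.31·7.1683 = 9.3905 kWh/t
P_mill = W·ṁ = 9.3905·571.4 = 5365.7 kW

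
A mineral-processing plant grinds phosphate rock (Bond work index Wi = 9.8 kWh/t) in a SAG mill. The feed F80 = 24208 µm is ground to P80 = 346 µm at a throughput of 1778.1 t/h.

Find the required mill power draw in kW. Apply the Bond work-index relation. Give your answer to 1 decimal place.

P = 8248.0 kW

W = 10·Wi·[P80^(−½) − F80^(−½)]
W = 10·9.8·(1/√346 − 1/√24208) = 10·9.8·(0.047333) = 4.6386 kWh/t
P = W·T = 4.6386·1778.1 = 8248.0 kW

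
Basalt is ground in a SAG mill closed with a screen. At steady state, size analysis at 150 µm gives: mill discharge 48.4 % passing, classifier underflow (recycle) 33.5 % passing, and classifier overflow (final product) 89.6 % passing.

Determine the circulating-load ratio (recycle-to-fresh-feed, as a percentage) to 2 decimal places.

Mass balance on the −150 µm fraction:
d + r·d = r·u + o → r(d−u) = o−d
r = (89.6 − 48.4)/(48.4 − 33.5) = 41.2/14.9 = 2.7651
CL = 100·r = 276.51 %

CL = 276.51 %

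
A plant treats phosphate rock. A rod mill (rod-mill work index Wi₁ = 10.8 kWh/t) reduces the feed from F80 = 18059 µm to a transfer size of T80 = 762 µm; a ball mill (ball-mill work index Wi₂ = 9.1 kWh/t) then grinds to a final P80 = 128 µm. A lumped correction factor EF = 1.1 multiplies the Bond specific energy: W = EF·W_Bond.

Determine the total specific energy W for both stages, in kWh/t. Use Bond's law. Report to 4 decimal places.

W = 8.6411 kWh/t

W_Bond = 10·Wi·(1/√P₈₀ − 1/√F₈₀)
Stage 1 (18059→762 µm, Wi₁=10.8): W₁ = 10·10.8·(0.036226 − 0.007441) = 3.1088 kWh/t
Stage 2 (762→128 µm, Wi₂=9.1): W₂ = 10·9.1·(0.088388 − 0.036226) = 4.7468 kWh/t
W = W₁ + W₂ = 3.1088 + 4.7468 = 7.8555 kWh/t
W_actual = 1.1 × 7.8555 = 8.6411 kWh/t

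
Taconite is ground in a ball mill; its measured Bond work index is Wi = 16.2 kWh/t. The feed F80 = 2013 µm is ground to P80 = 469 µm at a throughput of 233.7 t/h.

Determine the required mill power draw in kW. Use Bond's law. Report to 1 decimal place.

W = 10 Wi / √P80 − 10 Wi / √F80
W = 10·16.2·(1/√469 − 1/√2013) = 10·16.2·(0.023887) = 3.8698 kWh/t
P = W·T = 3.8698·233.7 = 904.4 kW

P = 904.4 kW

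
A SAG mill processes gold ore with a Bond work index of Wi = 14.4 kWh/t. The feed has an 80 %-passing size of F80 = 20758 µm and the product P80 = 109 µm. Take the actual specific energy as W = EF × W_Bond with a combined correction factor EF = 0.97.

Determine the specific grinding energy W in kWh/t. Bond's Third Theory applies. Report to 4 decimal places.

W = 12.4094 kWh/t

Bond:  W = 10 Wi (1/√P − 1/√F)
1/√109 = 0.095783;  1/√20758 = 0.006941
W = 10·14.4·(0.095783 − 0.006941) = 12.7932 kWh/t
Corrected W = EF·W_Bond = 0.97·12.7932 = 12.4094 kWh/t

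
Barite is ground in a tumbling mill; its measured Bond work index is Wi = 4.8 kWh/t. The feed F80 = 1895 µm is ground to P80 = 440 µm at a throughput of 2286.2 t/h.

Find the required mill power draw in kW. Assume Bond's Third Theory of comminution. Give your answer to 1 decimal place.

W = 10 Wi (1/√P80 − 1/√F80)  [Bond]
W = 10·4.8·(1/√440 − 1/√1895) = 10·4.8·(0.024701) = 1.1857 kWh/t
P = W·T = 1.1857·2286.2 = 2710.7 kW

P = 2710.7 kW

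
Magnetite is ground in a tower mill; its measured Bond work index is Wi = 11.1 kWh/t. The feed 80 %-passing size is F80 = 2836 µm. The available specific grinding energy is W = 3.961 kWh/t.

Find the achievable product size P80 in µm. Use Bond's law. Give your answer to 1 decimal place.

Bond: W = 10·Wi·(1/√P80 − 1/√F80)
1/√P80 = 1/√F80 + W/(10·Wi)
  = 3.9610/(10·11.1) + 1/√2836 = 0.035685 + 0.018778 = 0.054463
P80 = (1/0.054463)² = 18.3612² = 337.13 µm

P80 = 337.1 µm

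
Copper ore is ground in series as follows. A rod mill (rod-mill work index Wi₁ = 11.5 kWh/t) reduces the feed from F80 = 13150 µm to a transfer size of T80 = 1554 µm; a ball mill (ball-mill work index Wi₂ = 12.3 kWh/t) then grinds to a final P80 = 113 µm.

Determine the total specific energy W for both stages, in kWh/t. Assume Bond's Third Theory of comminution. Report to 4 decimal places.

W = 10.3651 kWh/t

W = 10·Wi·[P80^(−½) − F80^(−½)]
Stage 1 (13150→1554 µm, Wi₁=11.5): W₁ = 10·11.5·(0.025367 − 0.008720) = 1.9144 kWh/t
Stage 2 (1554→113 µm, Wi₂=12.3): W₂ = 10·12.3·(0.094072 − 0.025367) = 8.4507 kWh/t
W = W₁ + W₂ = 1.9144 + 8.4507 = 10.3651 kWh/t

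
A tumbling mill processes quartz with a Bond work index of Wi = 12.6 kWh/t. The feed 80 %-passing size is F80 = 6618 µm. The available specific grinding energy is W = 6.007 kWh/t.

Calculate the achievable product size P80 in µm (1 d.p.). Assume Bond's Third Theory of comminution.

P80 = 278.1 µm

W = 10·Wi·(P80^(-½) − F80^(-½))
1/√P80 = 1/√F80 + W/(10·Wi)
  = 6.0070/(10·12.6) + 1/√6618 = 0.047675 + 0.012292 = 0.059967
P80 = (1/0.059967)² = 16.6758² = 278.08 µm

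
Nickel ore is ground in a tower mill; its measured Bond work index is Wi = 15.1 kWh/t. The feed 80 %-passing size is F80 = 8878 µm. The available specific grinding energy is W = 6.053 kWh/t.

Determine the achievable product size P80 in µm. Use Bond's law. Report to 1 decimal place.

P80 = 389.0 µm

W = 10 Wi (1/√P80 − 1/√F80)  [Bond]
P80^(−½) = W/(10 Wi) + F80^(−½)
  = 6.0530/(10·15.1) + 1/√8878 = 0.040086 + 0.010613 = 0.050699
P80 = (1/0.050699)² = 19.7242² = 389.04 µm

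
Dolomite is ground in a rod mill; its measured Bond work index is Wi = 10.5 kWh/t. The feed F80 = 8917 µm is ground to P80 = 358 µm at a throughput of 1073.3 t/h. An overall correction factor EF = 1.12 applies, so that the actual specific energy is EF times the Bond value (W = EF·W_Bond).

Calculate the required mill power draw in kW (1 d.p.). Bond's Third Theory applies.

W = 10·Wi·(P80^(-½) − F80^(-½))
W = 10·10.5·(1/√358 − 1/√8917) = 10·10.5·(0.042262) = 4.4375 kWh/t
W_actual = 1.12 × 4.4375 = 4.9700 kWh/t
Power = W × throughput = 4.9700 kWh/t × 1073.3 t/h = 5334.3 kW

P = 5334.3 kW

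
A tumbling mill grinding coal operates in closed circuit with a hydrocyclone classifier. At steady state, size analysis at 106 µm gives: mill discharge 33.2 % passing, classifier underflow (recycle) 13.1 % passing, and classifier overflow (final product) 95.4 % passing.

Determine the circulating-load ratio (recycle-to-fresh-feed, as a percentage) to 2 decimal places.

Balance %-passing 106 µm (r = R/F):
(1+r)d = ru + o → r = (o−d)/(d−u)
r = (95.4 − 33.2)/(33.2 − 13.1) = 62.2/20.1 = 3.0945
CL = 100·r = 309.45 %

CL = 309.45 %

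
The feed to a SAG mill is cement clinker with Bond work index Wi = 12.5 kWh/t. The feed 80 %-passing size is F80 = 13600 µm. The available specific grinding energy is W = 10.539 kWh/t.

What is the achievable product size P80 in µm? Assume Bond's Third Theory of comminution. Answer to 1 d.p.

W = 10 Wi (1/√P80 − 1/√F80)  [Bond]
1/√P80 = 1/√F80 + W/(10·Wi)
  = 10.5390/(10·12.5) + 1/√13600 = 0.084312 + 0.008575 = 0.092887
P80 = (1/0.092887)² = 10.7658² = 115.90 µm

P80 = 115.9 µm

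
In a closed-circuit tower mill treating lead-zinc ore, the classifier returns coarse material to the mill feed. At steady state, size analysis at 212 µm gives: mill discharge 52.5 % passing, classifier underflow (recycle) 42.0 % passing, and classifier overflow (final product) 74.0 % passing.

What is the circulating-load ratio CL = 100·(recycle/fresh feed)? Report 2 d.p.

CL = 204.76 %

Two-product formula at 212 µm:
(1+r)d = ru + o → r = (o−d)/(d−u)
r = (74.0 − 52.5)/(52.5 − 42.0) = 21.5/10.5 = 2.0476
CL = 100·r = 204.76 %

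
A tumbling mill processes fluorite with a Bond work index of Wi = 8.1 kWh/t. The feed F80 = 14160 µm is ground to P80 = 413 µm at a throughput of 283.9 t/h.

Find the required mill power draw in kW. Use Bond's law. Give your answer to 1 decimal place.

P = 938.3 kW

W_Bond = 10·Wi·(1/√P₈₀ − 1/√F₈₀)
W = 10·8.1·(1/√413 − 1/√14160) = 10·8.1·(0.040803) = 3.3051 kWh/t
P = W·T = 3.3051·283.9 = 938.3 kW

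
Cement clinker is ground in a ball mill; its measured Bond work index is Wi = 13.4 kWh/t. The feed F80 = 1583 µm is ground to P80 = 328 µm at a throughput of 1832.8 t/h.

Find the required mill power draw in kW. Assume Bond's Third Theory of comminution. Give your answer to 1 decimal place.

P = 7388.0 kW

W_Bond = 10·Wi·(1/√P₈₀ − 1/√F₈₀)
W = 10·13.4·(1/√328 − 1/√1583) = 10·13.4·(0.030082) = 4.0310 kWh/t
P = W·T = 4.0310·1832.8 = 7388.0 kW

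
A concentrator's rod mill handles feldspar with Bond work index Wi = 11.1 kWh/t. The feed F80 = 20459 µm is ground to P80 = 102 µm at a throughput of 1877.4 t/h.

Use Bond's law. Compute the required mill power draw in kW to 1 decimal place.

P = 19176.9 kW

Bond:  W = 10 Wi (1/√P − 1/√F)
W = 10·11.1·(1/√102 − 1/√20459) = 10·11.1·(0.092023) = 10.2146 kWh/t
P_mill = W·ṁ = 10.2146·1877.4 = 19176.9 kW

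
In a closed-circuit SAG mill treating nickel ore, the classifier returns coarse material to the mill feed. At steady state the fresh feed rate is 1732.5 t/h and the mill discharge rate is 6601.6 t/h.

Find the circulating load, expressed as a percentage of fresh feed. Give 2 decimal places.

CL = 281.04 %

Discharge = new feed + return, hence
R = M − F = 6601.6 − 1732.5 = 4869.1 t/h
CL = 100·R/F = 100·4869.1/1732.5 = 281.04 %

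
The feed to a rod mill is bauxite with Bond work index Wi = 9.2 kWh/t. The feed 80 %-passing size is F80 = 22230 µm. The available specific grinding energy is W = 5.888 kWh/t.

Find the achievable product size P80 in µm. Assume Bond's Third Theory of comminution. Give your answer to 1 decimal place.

P80 = 200.0 µm

W = 10·Wi·(P80^(-½) − F80^(-½))
⇒ 1/√P80 = W/(10 Wi) + 1/√F80
  = 5.8880/(10·9.2) + 1/√22230 = 0.064000 + 0.006707 = 0.070707
P80 = (1/0.070707)² = 14.1429² = 200.02 µm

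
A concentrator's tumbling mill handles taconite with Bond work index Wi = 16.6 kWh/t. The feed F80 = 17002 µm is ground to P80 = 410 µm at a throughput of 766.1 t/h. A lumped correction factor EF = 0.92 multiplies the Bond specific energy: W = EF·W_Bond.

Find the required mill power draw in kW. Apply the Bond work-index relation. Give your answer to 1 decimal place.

Bond:  W = 10 Wi (1/√P − 1/√F)
W = 10·16.6·(1/√410 − 1/√17002) = 10·16.6·(0.041717) = 6.9251 kWh/t
Corrected W = EF·W_Bond = 0.92·6.9251 = 6.3711 kWh/t
P = W·T = 6.3711·766.1 = 4880.9 kW

P = 4880.9 kW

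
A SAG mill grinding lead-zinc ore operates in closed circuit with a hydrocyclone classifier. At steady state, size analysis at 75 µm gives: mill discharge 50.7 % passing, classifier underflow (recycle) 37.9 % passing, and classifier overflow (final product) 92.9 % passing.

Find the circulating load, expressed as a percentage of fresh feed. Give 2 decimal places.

CL = 329.69 %

Two-product formula at 75 µm:
(1+r)·d = r·u + o ⇒ r = (o−d)/(d−u)
r = (92.9 − 50.7)/(50.7 − 37.9) = 42.2/12.8 = 3.2969
CL = 100·r = 329.69 %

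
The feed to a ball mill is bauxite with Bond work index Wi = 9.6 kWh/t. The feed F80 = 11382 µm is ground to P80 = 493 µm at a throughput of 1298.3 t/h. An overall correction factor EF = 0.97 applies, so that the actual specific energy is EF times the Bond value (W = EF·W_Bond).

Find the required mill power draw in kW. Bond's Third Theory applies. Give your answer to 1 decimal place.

P = 4311.8 kW

W = 10 Wi (1/√P80 − 1/√F80)  [Bond]
W = 10·9.6·(1/√493 − 1/√11382) = 10·9.6·(0.035664) = 3.4238 kWh/t
W_actual = 0.97 × 3.4238 = 3.3211 kWh/t
Mill draw = 3.3211 × 1298.3 = 4311.8 kW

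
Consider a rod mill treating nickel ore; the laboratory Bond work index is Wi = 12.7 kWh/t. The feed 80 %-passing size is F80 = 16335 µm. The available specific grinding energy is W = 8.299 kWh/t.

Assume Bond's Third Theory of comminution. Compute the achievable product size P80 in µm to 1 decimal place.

P80 = 186.8 µm

W = 10 Wi (P80^-0.5 − F80^-0.5)
⇒ 1/√P80 = W/(10·Wi) + 1/√F80
  = 8.2990/(10·12.7) + 1/√16335 = 0.065346 + 0.007824 = 0.073171
P80 = (1/0.073171)² = 13.6667² = 186.78 µm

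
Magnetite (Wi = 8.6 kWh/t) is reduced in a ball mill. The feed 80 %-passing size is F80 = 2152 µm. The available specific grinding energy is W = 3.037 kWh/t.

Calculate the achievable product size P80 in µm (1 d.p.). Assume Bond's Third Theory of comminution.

P80 = 309.2 µm

W = 10 Wi (P80^-0.5 − F80^-0.5)
1/√P80 = 1/√F80 + W/(10·Wi)
  = 3.0370/(10·8.6) + 1/√2152 = 0.035314 + 0.021557 = 0.056870
P80 = (1/0.056870)² = 17.5838² = 309.19 µm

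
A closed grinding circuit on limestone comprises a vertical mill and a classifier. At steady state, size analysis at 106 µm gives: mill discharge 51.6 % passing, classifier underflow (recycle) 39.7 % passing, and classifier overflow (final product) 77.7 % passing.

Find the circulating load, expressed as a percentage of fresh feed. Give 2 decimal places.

CL = 219.33 %

Two-product formula at 106 µm:
r = (o − d)/(d − u)
r = (77.7 − 51.6)/(51.6 − 39.7) = 26.1/11.9 = 2.1933
CL = 100·r = 219.33 %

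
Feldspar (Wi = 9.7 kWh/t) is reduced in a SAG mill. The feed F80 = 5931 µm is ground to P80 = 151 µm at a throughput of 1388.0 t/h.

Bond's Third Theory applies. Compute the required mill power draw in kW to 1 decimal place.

W = 10·Wi·(P80^(-½) − F80^(-½))
W = 10·9.7·(1/√151 − 1/√5931) = 10·9.7·(0.068394) = 6.6342 kWh/t
Mill draw = 6.6342 × 1388.0 = 9208.3 kW

P = 9208.3 kW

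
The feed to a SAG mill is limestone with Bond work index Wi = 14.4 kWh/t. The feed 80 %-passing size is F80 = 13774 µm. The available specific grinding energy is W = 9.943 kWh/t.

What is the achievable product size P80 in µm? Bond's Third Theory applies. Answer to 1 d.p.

P80 = 166.2 µm

Bond: W = 10·Wi·(1/√P80 − 1/√F80)
P80^-0.5 = F80^-0.5 + W/(10 Wi)
  = 9.9430/(10·14.4) + 1/√13774 = 0.069049 + 0.008521 = 0.077569
P80 = (1/0.077569)² = 12.8917² = 166.20 µm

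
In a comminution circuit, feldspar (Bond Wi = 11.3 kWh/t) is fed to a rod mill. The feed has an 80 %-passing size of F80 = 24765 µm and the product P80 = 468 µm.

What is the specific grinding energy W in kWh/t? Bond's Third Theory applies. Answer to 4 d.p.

W = 4.5054 kWh/t

Bond: W = 10·Wi·(1/√P80 − 1/√F80)
1/√468 = 0.046225;  1/√24765 = 0.006354
W = 10·11.3·(0.046225 − 0.006354) = 4.5054 kWh/t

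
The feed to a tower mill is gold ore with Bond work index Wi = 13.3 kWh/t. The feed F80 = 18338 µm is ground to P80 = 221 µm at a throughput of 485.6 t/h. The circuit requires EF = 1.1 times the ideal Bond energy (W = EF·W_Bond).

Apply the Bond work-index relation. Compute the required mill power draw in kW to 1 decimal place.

P = 4254.3 kW

W = 10 Wi (P80^-0.5 − F80^-0.5)
W = 10·13.3·(1/√221 − 1/√18338) = 10·13.3·(0.059883) = 7.9644 kWh/t
W_actual = 1.1 × 7.9644 = 8.7608 kWh/t
Power = W × throughput = 8.7608 kWh/t × 485.6 t/h = 4254.3 kW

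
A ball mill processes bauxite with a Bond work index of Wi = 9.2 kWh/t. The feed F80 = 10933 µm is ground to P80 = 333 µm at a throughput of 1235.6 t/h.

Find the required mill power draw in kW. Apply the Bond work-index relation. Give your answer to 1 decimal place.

P = 5142.2 kW

W = 10 Wi (P80^-0.5 − F80^-0.5)
W = 10·9.2·(1/√333 − 1/√10933) = 10·9.2·(0.045236) = 4.1617 kWh/t
P = W·T = 4.1617·1235.6 = 5142.2 kW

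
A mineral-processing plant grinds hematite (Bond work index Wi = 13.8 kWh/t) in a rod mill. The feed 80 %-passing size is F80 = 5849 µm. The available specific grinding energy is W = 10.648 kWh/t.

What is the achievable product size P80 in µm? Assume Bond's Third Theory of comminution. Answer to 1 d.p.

W = 10·Wi·(P80^(-½) − F80^(-½))
P80^(−½) = W/(10 Wi) + F80^(−½)
  = 10.6480/(10·13.8) + 1/√5849 = 0.077159 + 0.013076 = 0.090235
P80 = (1/0.090235)² = 11.0822² = 122.81 µm

P80 = 122.8 µm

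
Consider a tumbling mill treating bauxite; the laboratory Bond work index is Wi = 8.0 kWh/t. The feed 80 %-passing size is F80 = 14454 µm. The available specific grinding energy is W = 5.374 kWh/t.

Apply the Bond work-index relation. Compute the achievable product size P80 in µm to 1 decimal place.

W = 10 Wi (1/√P80 − 1/√F80)  [Bond]
P80^(−½) = W/(10 Wi) + F80^(−½)
  = 5.3740/(10·8.0) + 1/√14454 = 0.067175 + 0.008318 = 0.075493
P80 = (1/0.075493)² = 13.2463² = 175.46 µm

P80 = 175.5 µm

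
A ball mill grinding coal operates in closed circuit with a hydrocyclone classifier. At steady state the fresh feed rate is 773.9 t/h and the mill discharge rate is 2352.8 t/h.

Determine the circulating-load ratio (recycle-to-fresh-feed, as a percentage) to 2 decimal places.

CL = 204.02 %

Discharge = new feed + return, hence
R = M − F = 2352.8 − 773.9 = 1578.9 t/h
CL = 100·R/F = 100·1578.9/773.9 = 204.02 %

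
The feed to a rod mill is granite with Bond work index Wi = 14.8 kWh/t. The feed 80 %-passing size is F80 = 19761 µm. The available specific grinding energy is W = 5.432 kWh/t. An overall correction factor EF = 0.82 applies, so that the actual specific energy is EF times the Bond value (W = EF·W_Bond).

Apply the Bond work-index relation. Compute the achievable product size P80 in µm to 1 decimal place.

P80 = 371.6 µm

W = 10·Wi·(P80^(-½) − F80^(-½))
W_Bond = W / EF = 5.432 / 0.82 = 6.6244 kWh/t
⇒ 1/√P80 = W_Bond/(10 Wi) + 1/√F80
  = 6.6244/(10·14.8) + 1/√19761 = 0.044759 + 0.007114 = 0.051873
P80 = (1/0.051873)² = 19.2778² = 371.63 µm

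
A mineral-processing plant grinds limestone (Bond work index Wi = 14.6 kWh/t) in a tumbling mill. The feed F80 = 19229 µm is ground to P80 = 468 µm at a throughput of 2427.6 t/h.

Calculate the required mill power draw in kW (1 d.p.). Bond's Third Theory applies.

P = 13827.6 kW

W = 10 Wi (P80^-0.5 − F80^-0.5)
W = 10·14.6·(1/√468 − 1/√19229) = 10·14.6·(0.039014) = 5.6960 kWh/t
P = W·T = 5.6960·2427.6 = 13827.6 kW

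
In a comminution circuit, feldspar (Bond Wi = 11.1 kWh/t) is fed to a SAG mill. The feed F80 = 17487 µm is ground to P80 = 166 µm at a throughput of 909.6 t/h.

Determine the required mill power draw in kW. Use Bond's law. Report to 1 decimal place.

P = 7072.9 kW

W_Bond = 10·Wi·(1/√P₈₀ − 1/√F₈₀)
W = 10·11.1·(1/√166 − 1/√17487) = 10·11.1·(0.070053) = 7.7759 kWh/t
P = W·T = 7.7759·909.6 = 7072.9 kW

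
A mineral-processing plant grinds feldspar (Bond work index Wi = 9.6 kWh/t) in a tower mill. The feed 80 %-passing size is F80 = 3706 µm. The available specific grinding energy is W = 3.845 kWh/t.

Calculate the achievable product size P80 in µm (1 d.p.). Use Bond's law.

W = 10 Wi / √P80 − 10 Wi / √F80
⇒ 1/√P80 = W/(10 Wi) + 1/√F80
  = 3.8450/(10·9.6) + 1/√3706 = 0.040052 + 0.016427 = 0.056479
P80 = (1/0.056479)² = 17.7058² = 313.50 µm

P80 = 313.5 µm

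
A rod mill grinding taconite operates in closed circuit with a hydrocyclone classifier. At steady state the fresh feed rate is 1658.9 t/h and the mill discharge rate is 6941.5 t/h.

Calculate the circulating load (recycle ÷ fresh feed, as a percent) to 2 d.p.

Mill node: discharge = fresh + recycle.
R = M − F = 6941.5 − 1658.9 = 5282.6 t/h
CL = 100·R/F = 100·5282.6/1658.9 = 318.44 %

CL = 318.44 %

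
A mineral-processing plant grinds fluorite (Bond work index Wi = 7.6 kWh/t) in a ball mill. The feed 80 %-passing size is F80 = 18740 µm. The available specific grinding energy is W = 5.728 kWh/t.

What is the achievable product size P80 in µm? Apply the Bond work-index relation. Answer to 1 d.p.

W = 10·Wi·[P80^(−½) − F80^(−½)]
1/√P80 = 1/√F80 + W/(10·Wi)
  = 5.7280/(10·7.6) + 1/√18740 = 0.075368 + 0.007305 = 0.082673
P80 = (1/0.082673)² = 12.0958² = 146.31 µm

P80 = 146.3 µm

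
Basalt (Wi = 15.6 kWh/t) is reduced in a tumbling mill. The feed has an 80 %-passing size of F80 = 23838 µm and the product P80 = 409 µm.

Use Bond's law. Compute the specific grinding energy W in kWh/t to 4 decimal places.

W = 10·Wi·(P80^(-½) − F80^(-½))
1/√409 = 0.049447;  1/√23838 = 0.006477
W = 10·15.6·(0.049447 − 0.006477) = 6.7033 kWh/t

W = 6.7033 kWh/t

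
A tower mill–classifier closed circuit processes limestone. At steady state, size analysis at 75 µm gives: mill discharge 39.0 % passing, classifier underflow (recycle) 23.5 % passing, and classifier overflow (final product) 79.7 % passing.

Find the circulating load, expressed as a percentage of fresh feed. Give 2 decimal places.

Two-product formula at 75 µm:
d + r·d = r·u + o → r(d−u) = o−d
r = (79.7 − 39.0)/(39.0 − 23.5) = 40.7/15.5 = 2.6258
CL = 100·r = 262.58 %

CL = 262.58 %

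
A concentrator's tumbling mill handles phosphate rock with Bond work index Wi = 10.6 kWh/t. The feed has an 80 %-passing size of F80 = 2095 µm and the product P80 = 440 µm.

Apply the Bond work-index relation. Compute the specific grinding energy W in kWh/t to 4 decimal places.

W = 10 Wi (P80^-0.5 − F80^-0.5)
1/√440 = 0.047673;  1/√2095 = 0.021848
W = 10·10.6·(0.047673 − 0.021848) = 2.7375 kWh/t

W = 2.7375 kWh/t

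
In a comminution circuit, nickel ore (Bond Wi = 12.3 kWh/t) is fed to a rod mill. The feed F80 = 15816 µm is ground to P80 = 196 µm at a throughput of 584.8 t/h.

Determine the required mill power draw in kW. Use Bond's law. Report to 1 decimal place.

P = 4565.9 kW

W = 10 Wi / √P80 − 10 Wi / √F80
W = 10·12.3·(1/√196 − 1/√15816) = 10·12.3·(0.063477) = 7.8077 kWh/t
Power = W × throughput = 7.8077 kWh/t × 584.8 t/h = 4565.9 kW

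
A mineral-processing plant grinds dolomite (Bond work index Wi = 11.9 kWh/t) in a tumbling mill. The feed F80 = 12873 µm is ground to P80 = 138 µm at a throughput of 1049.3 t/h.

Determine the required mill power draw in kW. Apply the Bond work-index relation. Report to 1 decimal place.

W = 10 Wi / √P80 − 10 Wi / √F80
W = 10·11.9·(1/√138 − 1/√12873) = 10·11.9·(0.076312) = 9.0811 kWh/t
Mill draw = 9.0811 × 1049.3 = 9528.8 kW

P = 9528.8 kW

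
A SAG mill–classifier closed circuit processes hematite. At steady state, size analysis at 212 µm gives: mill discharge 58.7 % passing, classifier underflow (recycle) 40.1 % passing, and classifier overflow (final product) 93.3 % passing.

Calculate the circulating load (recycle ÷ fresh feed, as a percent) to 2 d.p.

CL = 186.02 %

Mass balance on the −212 µm fraction:
(1+r)d = ru + o → r = (o−d)/(d−u)
r = (93.3 − 58.7)/(58.7 − 40.1) = 34.6/18.6 = 1.8602
CL = 100·r = 186.02 %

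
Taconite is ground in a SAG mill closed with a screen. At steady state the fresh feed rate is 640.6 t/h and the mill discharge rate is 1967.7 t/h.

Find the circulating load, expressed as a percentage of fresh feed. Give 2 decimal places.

Mill node: discharge = fresh + recycle.
R = M − F = 1967.7 − 640.6 = 1327.1 t/h
CL = 100·R/F = 100·1327.1/640.6 = 207.17 %

CL = 207.17 %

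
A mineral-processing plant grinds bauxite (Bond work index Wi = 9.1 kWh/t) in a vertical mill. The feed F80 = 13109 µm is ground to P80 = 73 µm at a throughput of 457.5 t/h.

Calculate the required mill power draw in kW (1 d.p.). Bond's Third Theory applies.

P = 4509.1 kW

W = 10 Wi (1/√P80 − 1/√F80)  [Bond]
W = 10·9.1·(1/√73 − 1/√13109) = 10·9.1·(0.108307) = 9.8559 kWh/t
P = W·T = 9.8559·457.5 = 4509.1 kW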